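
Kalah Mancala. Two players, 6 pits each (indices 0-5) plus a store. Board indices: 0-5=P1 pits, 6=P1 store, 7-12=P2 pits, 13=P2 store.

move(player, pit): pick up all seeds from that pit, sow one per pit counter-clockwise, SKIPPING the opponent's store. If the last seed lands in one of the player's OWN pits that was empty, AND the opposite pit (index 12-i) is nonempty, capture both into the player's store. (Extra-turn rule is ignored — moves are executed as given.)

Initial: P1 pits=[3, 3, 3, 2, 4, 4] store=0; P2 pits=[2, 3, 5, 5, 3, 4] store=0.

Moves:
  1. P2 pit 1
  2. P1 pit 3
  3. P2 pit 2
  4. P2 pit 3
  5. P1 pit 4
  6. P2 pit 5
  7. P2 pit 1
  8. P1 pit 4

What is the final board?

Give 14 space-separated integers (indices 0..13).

Move 1: P2 pit1 -> P1=[3,3,3,2,4,4](0) P2=[2,0,6,6,4,4](0)
Move 2: P1 pit3 -> P1=[3,3,3,0,5,5](0) P2=[2,0,6,6,4,4](0)
Move 3: P2 pit2 -> P1=[4,4,3,0,5,5](0) P2=[2,0,0,7,5,5](1)
Move 4: P2 pit3 -> P1=[5,5,4,1,5,5](0) P2=[2,0,0,0,6,6](2)
Move 5: P1 pit4 -> P1=[5,5,4,1,0,6](1) P2=[3,1,1,0,6,6](2)
Move 6: P2 pit5 -> P1=[6,6,5,2,1,6](1) P2=[3,1,1,0,6,0](3)
Move 7: P2 pit1 -> P1=[6,6,5,2,1,6](1) P2=[3,0,2,0,6,0](3)
Move 8: P1 pit4 -> P1=[6,6,5,2,0,7](1) P2=[3,0,2,0,6,0](3)

Answer: 6 6 5 2 0 7 1 3 0 2 0 6 0 3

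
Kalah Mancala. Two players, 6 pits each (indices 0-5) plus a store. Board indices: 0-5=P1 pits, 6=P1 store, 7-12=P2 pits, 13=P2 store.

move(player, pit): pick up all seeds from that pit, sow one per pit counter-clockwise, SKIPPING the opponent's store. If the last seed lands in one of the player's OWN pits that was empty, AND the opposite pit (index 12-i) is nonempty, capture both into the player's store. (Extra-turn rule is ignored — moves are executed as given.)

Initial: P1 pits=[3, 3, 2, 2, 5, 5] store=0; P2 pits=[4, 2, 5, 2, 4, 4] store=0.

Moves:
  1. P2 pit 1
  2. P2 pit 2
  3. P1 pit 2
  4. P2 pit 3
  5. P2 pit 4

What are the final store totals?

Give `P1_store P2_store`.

Move 1: P2 pit1 -> P1=[3,3,2,2,5,5](0) P2=[4,0,6,3,4,4](0)
Move 2: P2 pit2 -> P1=[4,4,2,2,5,5](0) P2=[4,0,0,4,5,5](1)
Move 3: P1 pit2 -> P1=[4,4,0,3,6,5](0) P2=[4,0,0,4,5,5](1)
Move 4: P2 pit3 -> P1=[5,4,0,3,6,5](0) P2=[4,0,0,0,6,6](2)
Move 5: P2 pit4 -> P1=[6,5,1,4,6,5](0) P2=[4,0,0,0,0,7](3)

Answer: 0 3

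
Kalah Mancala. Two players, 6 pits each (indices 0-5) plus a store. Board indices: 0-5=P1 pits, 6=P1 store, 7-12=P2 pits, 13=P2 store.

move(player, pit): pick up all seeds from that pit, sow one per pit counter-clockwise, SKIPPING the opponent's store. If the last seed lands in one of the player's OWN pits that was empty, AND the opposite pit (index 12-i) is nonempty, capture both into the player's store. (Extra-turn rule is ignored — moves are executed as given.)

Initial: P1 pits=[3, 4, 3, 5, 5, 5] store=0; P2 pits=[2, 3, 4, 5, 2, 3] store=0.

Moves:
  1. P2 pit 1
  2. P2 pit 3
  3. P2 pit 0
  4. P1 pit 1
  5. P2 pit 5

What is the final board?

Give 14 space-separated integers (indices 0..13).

Answer: 5 1 6 6 6 6 1 0 1 6 0 4 0 2

Derivation:
Move 1: P2 pit1 -> P1=[3,4,3,5,5,5](0) P2=[2,0,5,6,3,3](0)
Move 2: P2 pit3 -> P1=[4,5,4,5,5,5](0) P2=[2,0,5,0,4,4](1)
Move 3: P2 pit0 -> P1=[4,5,4,5,5,5](0) P2=[0,1,6,0,4,4](1)
Move 4: P1 pit1 -> P1=[4,0,5,6,6,6](1) P2=[0,1,6,0,4,4](1)
Move 5: P2 pit5 -> P1=[5,1,6,6,6,6](1) P2=[0,1,6,0,4,0](2)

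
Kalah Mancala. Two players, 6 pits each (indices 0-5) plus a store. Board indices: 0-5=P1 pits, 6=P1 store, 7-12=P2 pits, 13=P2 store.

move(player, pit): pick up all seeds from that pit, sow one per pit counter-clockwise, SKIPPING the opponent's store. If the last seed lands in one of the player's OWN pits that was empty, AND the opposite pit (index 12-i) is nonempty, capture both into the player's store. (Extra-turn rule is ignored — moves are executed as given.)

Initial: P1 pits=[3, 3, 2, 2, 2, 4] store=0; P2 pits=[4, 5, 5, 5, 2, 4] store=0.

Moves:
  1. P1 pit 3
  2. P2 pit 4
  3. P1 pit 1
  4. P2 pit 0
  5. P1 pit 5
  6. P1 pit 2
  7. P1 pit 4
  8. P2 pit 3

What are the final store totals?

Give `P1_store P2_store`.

Move 1: P1 pit3 -> P1=[3,3,2,0,3,5](0) P2=[4,5,5,5,2,4](0)
Move 2: P2 pit4 -> P1=[3,3,2,0,3,5](0) P2=[4,5,5,5,0,5](1)
Move 3: P1 pit1 -> P1=[3,0,3,1,4,5](0) P2=[4,5,5,5,0,5](1)
Move 4: P2 pit0 -> P1=[3,0,3,1,4,5](0) P2=[0,6,6,6,1,5](1)
Move 5: P1 pit5 -> P1=[3,0,3,1,4,0](1) P2=[1,7,7,7,1,5](1)
Move 6: P1 pit2 -> P1=[3,0,0,2,5,0](3) P2=[0,7,7,7,1,5](1)
Move 7: P1 pit4 -> P1=[3,0,0,2,0,1](4) P2=[1,8,8,7,1,5](1)
Move 8: P2 pit3 -> P1=[4,1,1,3,0,1](4) P2=[1,8,8,0,2,6](2)

Answer: 4 2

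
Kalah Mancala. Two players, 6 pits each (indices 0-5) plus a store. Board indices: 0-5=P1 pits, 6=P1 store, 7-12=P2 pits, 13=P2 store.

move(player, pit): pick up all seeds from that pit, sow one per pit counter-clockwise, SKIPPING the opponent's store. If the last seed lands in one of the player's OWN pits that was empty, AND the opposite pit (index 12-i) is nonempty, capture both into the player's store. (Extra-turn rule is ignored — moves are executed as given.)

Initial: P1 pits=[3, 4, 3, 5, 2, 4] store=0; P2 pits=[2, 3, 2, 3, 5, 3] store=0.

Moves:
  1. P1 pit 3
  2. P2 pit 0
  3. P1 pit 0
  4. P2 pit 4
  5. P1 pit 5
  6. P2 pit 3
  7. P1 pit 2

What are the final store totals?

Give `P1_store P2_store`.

Answer: 7 2

Derivation:
Move 1: P1 pit3 -> P1=[3,4,3,0,3,5](1) P2=[3,4,2,3,5,3](0)
Move 2: P2 pit0 -> P1=[3,4,3,0,3,5](1) P2=[0,5,3,4,5,3](0)
Move 3: P1 pit0 -> P1=[0,5,4,0,3,5](5) P2=[0,5,0,4,5,3](0)
Move 4: P2 pit4 -> P1=[1,6,5,0,3,5](5) P2=[0,5,0,4,0,4](1)
Move 5: P1 pit5 -> P1=[1,6,5,0,3,0](6) P2=[1,6,1,5,0,4](1)
Move 6: P2 pit3 -> P1=[2,7,5,0,3,0](6) P2=[1,6,1,0,1,5](2)
Move 7: P1 pit2 -> P1=[2,7,0,1,4,1](7) P2=[2,6,1,0,1,5](2)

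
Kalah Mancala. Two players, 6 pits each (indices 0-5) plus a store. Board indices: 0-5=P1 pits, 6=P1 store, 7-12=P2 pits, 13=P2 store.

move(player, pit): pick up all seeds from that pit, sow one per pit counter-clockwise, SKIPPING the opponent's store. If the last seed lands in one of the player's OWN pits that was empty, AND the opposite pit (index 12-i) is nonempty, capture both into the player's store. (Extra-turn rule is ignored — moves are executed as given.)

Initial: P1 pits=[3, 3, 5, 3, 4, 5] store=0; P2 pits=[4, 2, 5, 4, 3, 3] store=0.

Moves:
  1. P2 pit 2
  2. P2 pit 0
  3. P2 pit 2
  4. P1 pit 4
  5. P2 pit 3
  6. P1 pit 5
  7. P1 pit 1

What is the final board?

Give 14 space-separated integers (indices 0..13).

Answer: 5 0 7 5 1 0 5 0 5 1 1 7 5 2

Derivation:
Move 1: P2 pit2 -> P1=[4,3,5,3,4,5](0) P2=[4,2,0,5,4,4](1)
Move 2: P2 pit0 -> P1=[4,3,5,3,4,5](0) P2=[0,3,1,6,5,4](1)
Move 3: P2 pit2 -> P1=[4,3,5,3,4,5](0) P2=[0,3,0,7,5,4](1)
Move 4: P1 pit4 -> P1=[4,3,5,3,0,6](1) P2=[1,4,0,7,5,4](1)
Move 5: P2 pit3 -> P1=[5,4,6,4,0,6](1) P2=[1,4,0,0,6,5](2)
Move 6: P1 pit5 -> P1=[5,4,6,4,0,0](2) P2=[2,5,1,1,7,5](2)
Move 7: P1 pit1 -> P1=[5,0,7,5,1,0](5) P2=[0,5,1,1,7,5](2)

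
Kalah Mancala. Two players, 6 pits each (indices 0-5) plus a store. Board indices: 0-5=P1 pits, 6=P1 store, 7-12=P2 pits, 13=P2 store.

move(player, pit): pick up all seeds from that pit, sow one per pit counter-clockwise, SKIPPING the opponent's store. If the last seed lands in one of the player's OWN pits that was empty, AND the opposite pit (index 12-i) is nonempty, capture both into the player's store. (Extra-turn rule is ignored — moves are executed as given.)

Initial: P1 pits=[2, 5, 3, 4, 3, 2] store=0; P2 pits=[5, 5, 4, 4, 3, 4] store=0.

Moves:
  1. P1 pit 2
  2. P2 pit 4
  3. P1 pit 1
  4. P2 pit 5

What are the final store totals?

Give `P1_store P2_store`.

Move 1: P1 pit2 -> P1=[2,5,0,5,4,3](0) P2=[5,5,4,4,3,4](0)
Move 2: P2 pit4 -> P1=[3,5,0,5,4,3](0) P2=[5,5,4,4,0,5](1)
Move 3: P1 pit1 -> P1=[3,0,1,6,5,4](1) P2=[5,5,4,4,0,5](1)
Move 4: P2 pit5 -> P1=[4,1,2,7,5,4](1) P2=[5,5,4,4,0,0](2)

Answer: 1 2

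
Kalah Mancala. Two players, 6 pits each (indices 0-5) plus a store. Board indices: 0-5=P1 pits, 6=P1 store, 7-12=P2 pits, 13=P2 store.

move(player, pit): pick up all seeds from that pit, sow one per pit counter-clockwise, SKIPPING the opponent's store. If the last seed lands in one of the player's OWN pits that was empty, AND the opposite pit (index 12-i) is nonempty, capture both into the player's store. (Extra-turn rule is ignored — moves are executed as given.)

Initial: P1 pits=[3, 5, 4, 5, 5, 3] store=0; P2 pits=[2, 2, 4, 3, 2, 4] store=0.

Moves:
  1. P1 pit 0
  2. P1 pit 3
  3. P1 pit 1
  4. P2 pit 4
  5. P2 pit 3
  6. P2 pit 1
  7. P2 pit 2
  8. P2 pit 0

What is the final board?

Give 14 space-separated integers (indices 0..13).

Move 1: P1 pit0 -> P1=[0,6,5,6,5,3](0) P2=[2,2,4,3,2,4](0)
Move 2: P1 pit3 -> P1=[0,6,5,0,6,4](1) P2=[3,3,5,3,2,4](0)
Move 3: P1 pit1 -> P1=[0,0,6,1,7,5](2) P2=[4,3,5,3,2,4](0)
Move 4: P2 pit4 -> P1=[0,0,6,1,7,5](2) P2=[4,3,5,3,0,5](1)
Move 5: P2 pit3 -> P1=[0,0,6,1,7,5](2) P2=[4,3,5,0,1,6](2)
Move 6: P2 pit1 -> P1=[0,0,6,1,7,5](2) P2=[4,0,6,1,2,6](2)
Move 7: P2 pit2 -> P1=[1,1,6,1,7,5](2) P2=[4,0,0,2,3,7](3)
Move 8: P2 pit0 -> P1=[1,1,6,1,7,5](2) P2=[0,1,1,3,4,7](3)

Answer: 1 1 6 1 7 5 2 0 1 1 3 4 7 3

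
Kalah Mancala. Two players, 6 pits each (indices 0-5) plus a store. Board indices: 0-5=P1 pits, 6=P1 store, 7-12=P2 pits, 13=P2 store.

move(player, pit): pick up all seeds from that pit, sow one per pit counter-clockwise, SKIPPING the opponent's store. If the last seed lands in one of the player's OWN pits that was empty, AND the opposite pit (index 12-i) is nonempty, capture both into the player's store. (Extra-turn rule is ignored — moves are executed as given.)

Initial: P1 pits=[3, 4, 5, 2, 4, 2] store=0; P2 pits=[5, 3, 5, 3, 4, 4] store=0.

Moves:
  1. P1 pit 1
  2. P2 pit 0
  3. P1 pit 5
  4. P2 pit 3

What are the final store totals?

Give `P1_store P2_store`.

Answer: 1 1

Derivation:
Move 1: P1 pit1 -> P1=[3,0,6,3,5,3](0) P2=[5,3,5,3,4,4](0)
Move 2: P2 pit0 -> P1=[3,0,6,3,5,3](0) P2=[0,4,6,4,5,5](0)
Move 3: P1 pit5 -> P1=[3,0,6,3,5,0](1) P2=[1,5,6,4,5,5](0)
Move 4: P2 pit3 -> P1=[4,0,6,3,5,0](1) P2=[1,5,6,0,6,6](1)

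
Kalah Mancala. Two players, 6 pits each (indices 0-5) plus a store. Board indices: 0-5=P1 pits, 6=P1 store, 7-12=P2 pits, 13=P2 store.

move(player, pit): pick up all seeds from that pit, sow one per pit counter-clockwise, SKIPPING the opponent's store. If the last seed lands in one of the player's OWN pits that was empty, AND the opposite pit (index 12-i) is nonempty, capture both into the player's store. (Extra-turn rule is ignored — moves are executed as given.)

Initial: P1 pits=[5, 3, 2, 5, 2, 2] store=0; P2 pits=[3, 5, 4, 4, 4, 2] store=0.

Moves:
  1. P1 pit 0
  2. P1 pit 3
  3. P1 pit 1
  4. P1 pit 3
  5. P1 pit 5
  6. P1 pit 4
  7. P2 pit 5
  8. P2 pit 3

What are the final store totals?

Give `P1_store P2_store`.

Answer: 3 2

Derivation:
Move 1: P1 pit0 -> P1=[0,4,3,6,3,3](0) P2=[3,5,4,4,4,2](0)
Move 2: P1 pit3 -> P1=[0,4,3,0,4,4](1) P2=[4,6,5,4,4,2](0)
Move 3: P1 pit1 -> P1=[0,0,4,1,5,5](1) P2=[4,6,5,4,4,2](0)
Move 4: P1 pit3 -> P1=[0,0,4,0,6,5](1) P2=[4,6,5,4,4,2](0)
Move 5: P1 pit5 -> P1=[0,0,4,0,6,0](2) P2=[5,7,6,5,4,2](0)
Move 6: P1 pit4 -> P1=[0,0,4,0,0,1](3) P2=[6,8,7,6,4,2](0)
Move 7: P2 pit5 -> P1=[1,0,4,0,0,1](3) P2=[6,8,7,6,4,0](1)
Move 8: P2 pit3 -> P1=[2,1,5,0,0,1](3) P2=[6,8,7,0,5,1](2)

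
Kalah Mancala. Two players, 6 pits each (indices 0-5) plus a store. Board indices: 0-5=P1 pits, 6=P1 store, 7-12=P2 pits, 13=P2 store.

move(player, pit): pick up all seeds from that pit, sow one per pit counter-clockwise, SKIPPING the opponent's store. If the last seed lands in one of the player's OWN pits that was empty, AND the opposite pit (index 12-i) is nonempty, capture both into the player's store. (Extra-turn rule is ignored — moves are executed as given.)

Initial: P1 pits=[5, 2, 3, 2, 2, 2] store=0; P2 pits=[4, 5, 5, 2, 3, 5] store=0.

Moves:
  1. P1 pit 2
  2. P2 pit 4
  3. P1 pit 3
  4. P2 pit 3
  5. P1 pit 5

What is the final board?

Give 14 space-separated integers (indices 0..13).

Answer: 6 2 0 0 4 0 2 5 6 6 0 1 7 1

Derivation:
Move 1: P1 pit2 -> P1=[5,2,0,3,3,3](0) P2=[4,5,5,2,3,5](0)
Move 2: P2 pit4 -> P1=[6,2,0,3,3,3](0) P2=[4,5,5,2,0,6](1)
Move 3: P1 pit3 -> P1=[6,2,0,0,4,4](1) P2=[4,5,5,2,0,6](1)
Move 4: P2 pit3 -> P1=[6,2,0,0,4,4](1) P2=[4,5,5,0,1,7](1)
Move 5: P1 pit5 -> P1=[6,2,0,0,4,0](2) P2=[5,6,6,0,1,7](1)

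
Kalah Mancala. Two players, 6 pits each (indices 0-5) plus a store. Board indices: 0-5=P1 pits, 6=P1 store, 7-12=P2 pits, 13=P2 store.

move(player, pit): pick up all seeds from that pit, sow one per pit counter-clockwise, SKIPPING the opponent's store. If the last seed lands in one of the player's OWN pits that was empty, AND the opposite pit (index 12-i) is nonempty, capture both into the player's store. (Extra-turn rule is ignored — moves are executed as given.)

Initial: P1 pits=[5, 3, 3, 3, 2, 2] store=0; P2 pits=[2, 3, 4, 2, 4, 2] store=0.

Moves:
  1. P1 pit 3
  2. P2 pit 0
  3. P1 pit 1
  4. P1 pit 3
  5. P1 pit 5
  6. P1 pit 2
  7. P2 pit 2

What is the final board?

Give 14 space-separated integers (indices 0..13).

Answer: 6 0 0 1 6 1 3 1 5 0 3 5 3 1

Derivation:
Move 1: P1 pit3 -> P1=[5,3,3,0,3,3](1) P2=[2,3,4,2,4,2](0)
Move 2: P2 pit0 -> P1=[5,3,3,0,3,3](1) P2=[0,4,5,2,4,2](0)
Move 3: P1 pit1 -> P1=[5,0,4,1,4,3](1) P2=[0,4,5,2,4,2](0)
Move 4: P1 pit3 -> P1=[5,0,4,0,5,3](1) P2=[0,4,5,2,4,2](0)
Move 5: P1 pit5 -> P1=[5,0,4,0,5,0](2) P2=[1,5,5,2,4,2](0)
Move 6: P1 pit2 -> P1=[5,0,0,1,6,1](3) P2=[1,5,5,2,4,2](0)
Move 7: P2 pit2 -> P1=[6,0,0,1,6,1](3) P2=[1,5,0,3,5,3](1)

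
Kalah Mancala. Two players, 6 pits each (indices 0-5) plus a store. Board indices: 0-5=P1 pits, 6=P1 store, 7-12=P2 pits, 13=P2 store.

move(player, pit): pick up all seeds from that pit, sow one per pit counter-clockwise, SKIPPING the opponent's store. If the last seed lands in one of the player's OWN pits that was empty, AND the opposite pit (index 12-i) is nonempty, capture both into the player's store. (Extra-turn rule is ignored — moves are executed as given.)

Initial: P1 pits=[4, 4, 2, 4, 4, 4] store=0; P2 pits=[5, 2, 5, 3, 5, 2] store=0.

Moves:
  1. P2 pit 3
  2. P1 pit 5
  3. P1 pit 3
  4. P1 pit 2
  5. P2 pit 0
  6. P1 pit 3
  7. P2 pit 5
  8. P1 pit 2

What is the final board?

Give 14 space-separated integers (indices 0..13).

Move 1: P2 pit3 -> P1=[4,4,2,4,4,4](0) P2=[5,2,5,0,6,3](1)
Move 2: P1 pit5 -> P1=[4,4,2,4,4,0](1) P2=[6,3,6,0,6,3](1)
Move 3: P1 pit3 -> P1=[4,4,2,0,5,1](2) P2=[7,3,6,0,6,3](1)
Move 4: P1 pit2 -> P1=[4,4,0,1,6,1](2) P2=[7,3,6,0,6,3](1)
Move 5: P2 pit0 -> P1=[5,4,0,1,6,1](2) P2=[0,4,7,1,7,4](2)
Move 6: P1 pit3 -> P1=[5,4,0,0,7,1](2) P2=[0,4,7,1,7,4](2)
Move 7: P2 pit5 -> P1=[6,5,1,0,7,1](2) P2=[0,4,7,1,7,0](3)
Move 8: P1 pit2 -> P1=[6,5,0,0,7,1](10) P2=[0,4,0,1,7,0](3)

Answer: 6 5 0 0 7 1 10 0 4 0 1 7 0 3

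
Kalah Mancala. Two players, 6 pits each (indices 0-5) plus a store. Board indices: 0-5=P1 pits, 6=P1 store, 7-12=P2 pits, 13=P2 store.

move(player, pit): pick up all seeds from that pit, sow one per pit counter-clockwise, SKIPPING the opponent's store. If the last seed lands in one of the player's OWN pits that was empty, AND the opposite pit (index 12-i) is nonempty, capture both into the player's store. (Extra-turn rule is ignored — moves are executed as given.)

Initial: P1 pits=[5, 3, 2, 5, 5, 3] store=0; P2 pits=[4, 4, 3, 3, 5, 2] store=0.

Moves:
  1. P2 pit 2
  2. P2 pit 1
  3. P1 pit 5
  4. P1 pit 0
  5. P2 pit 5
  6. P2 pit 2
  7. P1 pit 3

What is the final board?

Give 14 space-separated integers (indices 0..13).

Answer: 1 5 4 0 7 1 8 1 2 1 6 7 0 1

Derivation:
Move 1: P2 pit2 -> P1=[5,3,2,5,5,3](0) P2=[4,4,0,4,6,3](0)
Move 2: P2 pit1 -> P1=[5,3,2,5,5,3](0) P2=[4,0,1,5,7,4](0)
Move 3: P1 pit5 -> P1=[5,3,2,5,5,0](1) P2=[5,1,1,5,7,4](0)
Move 4: P1 pit0 -> P1=[0,4,3,6,6,0](7) P2=[0,1,1,5,7,4](0)
Move 5: P2 pit5 -> P1=[1,5,4,6,6,0](7) P2=[0,1,1,5,7,0](1)
Move 6: P2 pit2 -> P1=[1,5,4,6,6,0](7) P2=[0,1,0,6,7,0](1)
Move 7: P1 pit3 -> P1=[1,5,4,0,7,1](8) P2=[1,2,1,6,7,0](1)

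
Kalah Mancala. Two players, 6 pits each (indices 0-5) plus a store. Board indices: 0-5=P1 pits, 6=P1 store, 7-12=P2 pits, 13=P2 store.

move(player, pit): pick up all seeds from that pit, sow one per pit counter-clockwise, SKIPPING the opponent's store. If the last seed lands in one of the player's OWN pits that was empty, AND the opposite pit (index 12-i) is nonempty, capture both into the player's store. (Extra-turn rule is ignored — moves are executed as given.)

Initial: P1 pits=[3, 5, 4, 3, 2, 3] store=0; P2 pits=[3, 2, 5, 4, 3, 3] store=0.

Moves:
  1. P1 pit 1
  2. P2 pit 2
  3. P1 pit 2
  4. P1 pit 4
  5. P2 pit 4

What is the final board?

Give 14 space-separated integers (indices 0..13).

Move 1: P1 pit1 -> P1=[3,0,5,4,3,4](1) P2=[3,2,5,4,3,3](0)
Move 2: P2 pit2 -> P1=[4,0,5,4,3,4](1) P2=[3,2,0,5,4,4](1)
Move 3: P1 pit2 -> P1=[4,0,0,5,4,5](2) P2=[4,2,0,5,4,4](1)
Move 4: P1 pit4 -> P1=[4,0,0,5,0,6](3) P2=[5,3,0,5,4,4](1)
Move 5: P2 pit4 -> P1=[5,1,0,5,0,6](3) P2=[5,3,0,5,0,5](2)

Answer: 5 1 0 5 0 6 3 5 3 0 5 0 5 2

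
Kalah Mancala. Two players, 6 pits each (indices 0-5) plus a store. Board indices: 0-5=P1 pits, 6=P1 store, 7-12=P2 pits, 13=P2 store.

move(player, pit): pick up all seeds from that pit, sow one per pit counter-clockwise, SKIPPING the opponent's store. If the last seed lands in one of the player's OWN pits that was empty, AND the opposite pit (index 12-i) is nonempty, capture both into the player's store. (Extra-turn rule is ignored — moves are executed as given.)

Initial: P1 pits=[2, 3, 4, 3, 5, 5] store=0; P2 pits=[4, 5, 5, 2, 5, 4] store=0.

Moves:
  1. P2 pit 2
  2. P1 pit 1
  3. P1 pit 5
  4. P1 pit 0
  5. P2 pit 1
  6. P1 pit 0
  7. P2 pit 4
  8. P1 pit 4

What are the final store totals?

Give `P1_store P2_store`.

Answer: 2 3

Derivation:
Move 1: P2 pit2 -> P1=[3,3,4,3,5,5](0) P2=[4,5,0,3,6,5](1)
Move 2: P1 pit1 -> P1=[3,0,5,4,6,5](0) P2=[4,5,0,3,6,5](1)
Move 3: P1 pit5 -> P1=[3,0,5,4,6,0](1) P2=[5,6,1,4,6,5](1)
Move 4: P1 pit0 -> P1=[0,1,6,5,6,0](1) P2=[5,6,1,4,6,5](1)
Move 5: P2 pit1 -> P1=[1,1,6,5,6,0](1) P2=[5,0,2,5,7,6](2)
Move 6: P1 pit0 -> P1=[0,2,6,5,6,0](1) P2=[5,0,2,5,7,6](2)
Move 7: P2 pit4 -> P1=[1,3,7,6,7,0](1) P2=[5,0,2,5,0,7](3)
Move 8: P1 pit4 -> P1=[1,3,7,6,0,1](2) P2=[6,1,3,6,1,7](3)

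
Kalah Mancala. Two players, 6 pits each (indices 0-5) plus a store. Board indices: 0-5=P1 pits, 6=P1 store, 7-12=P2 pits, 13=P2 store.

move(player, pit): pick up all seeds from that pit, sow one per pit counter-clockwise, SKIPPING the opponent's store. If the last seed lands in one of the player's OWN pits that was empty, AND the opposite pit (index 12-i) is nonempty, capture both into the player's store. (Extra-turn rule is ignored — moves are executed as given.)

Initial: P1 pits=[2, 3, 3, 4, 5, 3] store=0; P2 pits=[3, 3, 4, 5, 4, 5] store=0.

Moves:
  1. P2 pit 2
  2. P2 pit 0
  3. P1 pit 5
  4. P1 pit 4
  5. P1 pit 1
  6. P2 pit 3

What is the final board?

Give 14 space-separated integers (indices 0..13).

Move 1: P2 pit2 -> P1=[2,3,3,4,5,3](0) P2=[3,3,0,6,5,6](1)
Move 2: P2 pit0 -> P1=[2,3,3,4,5,3](0) P2=[0,4,1,7,5,6](1)
Move 3: P1 pit5 -> P1=[2,3,3,4,5,0](1) P2=[1,5,1,7,5,6](1)
Move 4: P1 pit4 -> P1=[2,3,3,4,0,1](2) P2=[2,6,2,7,5,6](1)
Move 5: P1 pit1 -> P1=[2,0,4,5,0,1](9) P2=[2,0,2,7,5,6](1)
Move 6: P2 pit3 -> P1=[3,1,5,6,0,1](9) P2=[2,0,2,0,6,7](2)

Answer: 3 1 5 6 0 1 9 2 0 2 0 6 7 2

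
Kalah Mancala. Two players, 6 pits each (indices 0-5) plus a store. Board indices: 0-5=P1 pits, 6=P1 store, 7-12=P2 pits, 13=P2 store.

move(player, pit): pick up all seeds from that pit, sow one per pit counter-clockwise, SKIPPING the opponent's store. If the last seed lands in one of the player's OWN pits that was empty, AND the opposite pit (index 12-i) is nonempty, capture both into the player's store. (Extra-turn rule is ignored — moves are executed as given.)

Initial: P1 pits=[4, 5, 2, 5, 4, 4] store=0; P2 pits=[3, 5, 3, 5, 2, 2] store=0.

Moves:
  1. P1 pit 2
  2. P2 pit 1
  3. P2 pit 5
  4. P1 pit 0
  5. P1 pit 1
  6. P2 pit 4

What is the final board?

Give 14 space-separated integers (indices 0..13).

Answer: 1 0 2 8 7 6 1 4 1 4 6 0 1 3

Derivation:
Move 1: P1 pit2 -> P1=[4,5,0,6,5,4](0) P2=[3,5,3,5,2,2](0)
Move 2: P2 pit1 -> P1=[4,5,0,6,5,4](0) P2=[3,0,4,6,3,3](1)
Move 3: P2 pit5 -> P1=[5,6,0,6,5,4](0) P2=[3,0,4,6,3,0](2)
Move 4: P1 pit0 -> P1=[0,7,1,7,6,5](0) P2=[3,0,4,6,3,0](2)
Move 5: P1 pit1 -> P1=[0,0,2,8,7,6](1) P2=[4,1,4,6,3,0](2)
Move 6: P2 pit4 -> P1=[1,0,2,8,7,6](1) P2=[4,1,4,6,0,1](3)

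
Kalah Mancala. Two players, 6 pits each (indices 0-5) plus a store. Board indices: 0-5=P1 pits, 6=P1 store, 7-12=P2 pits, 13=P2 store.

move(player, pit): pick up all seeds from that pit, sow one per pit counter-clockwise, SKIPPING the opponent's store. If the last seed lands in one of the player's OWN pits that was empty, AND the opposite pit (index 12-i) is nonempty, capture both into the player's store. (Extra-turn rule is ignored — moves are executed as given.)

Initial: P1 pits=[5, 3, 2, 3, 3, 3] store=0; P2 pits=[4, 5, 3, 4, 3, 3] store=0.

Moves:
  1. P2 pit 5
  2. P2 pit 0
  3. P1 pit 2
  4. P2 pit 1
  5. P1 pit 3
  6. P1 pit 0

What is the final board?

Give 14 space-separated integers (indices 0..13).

Answer: 0 5 1 1 6 5 2 2 0 5 6 5 1 2

Derivation:
Move 1: P2 pit5 -> P1=[6,4,2,3,3,3](0) P2=[4,5,3,4,3,0](1)
Move 2: P2 pit0 -> P1=[6,4,2,3,3,3](0) P2=[0,6,4,5,4,0](1)
Move 3: P1 pit2 -> P1=[6,4,0,4,4,3](0) P2=[0,6,4,5,4,0](1)
Move 4: P2 pit1 -> P1=[7,4,0,4,4,3](0) P2=[0,0,5,6,5,1](2)
Move 5: P1 pit3 -> P1=[7,4,0,0,5,4](1) P2=[1,0,5,6,5,1](2)
Move 6: P1 pit0 -> P1=[0,5,1,1,6,5](2) P2=[2,0,5,6,5,1](2)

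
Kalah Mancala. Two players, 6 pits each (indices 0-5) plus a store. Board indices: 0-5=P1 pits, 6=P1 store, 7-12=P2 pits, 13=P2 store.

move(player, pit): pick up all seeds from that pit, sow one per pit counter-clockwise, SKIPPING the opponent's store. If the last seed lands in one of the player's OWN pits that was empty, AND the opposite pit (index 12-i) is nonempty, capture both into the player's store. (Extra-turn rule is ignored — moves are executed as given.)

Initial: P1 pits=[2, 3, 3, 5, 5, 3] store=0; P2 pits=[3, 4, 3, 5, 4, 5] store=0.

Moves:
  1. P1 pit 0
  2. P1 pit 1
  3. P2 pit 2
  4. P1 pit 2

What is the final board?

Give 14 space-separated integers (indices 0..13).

Move 1: P1 pit0 -> P1=[0,4,4,5,5,3](0) P2=[3,4,3,5,4,5](0)
Move 2: P1 pit1 -> P1=[0,0,5,6,6,4](0) P2=[3,4,3,5,4,5](0)
Move 3: P2 pit2 -> P1=[0,0,5,6,6,4](0) P2=[3,4,0,6,5,6](0)
Move 4: P1 pit2 -> P1=[0,0,0,7,7,5](1) P2=[4,4,0,6,5,6](0)

Answer: 0 0 0 7 7 5 1 4 4 0 6 5 6 0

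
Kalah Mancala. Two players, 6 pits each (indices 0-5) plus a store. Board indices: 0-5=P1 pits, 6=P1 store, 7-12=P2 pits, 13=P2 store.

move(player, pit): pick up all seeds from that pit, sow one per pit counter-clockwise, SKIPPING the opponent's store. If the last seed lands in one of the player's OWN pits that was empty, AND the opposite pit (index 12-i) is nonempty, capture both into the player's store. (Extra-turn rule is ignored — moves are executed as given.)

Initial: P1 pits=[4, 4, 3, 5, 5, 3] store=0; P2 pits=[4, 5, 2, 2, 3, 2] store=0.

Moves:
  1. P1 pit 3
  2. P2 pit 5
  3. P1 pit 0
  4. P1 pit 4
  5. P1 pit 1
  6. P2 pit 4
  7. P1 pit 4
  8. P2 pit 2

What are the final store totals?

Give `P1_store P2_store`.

Move 1: P1 pit3 -> P1=[4,4,3,0,6,4](1) P2=[5,6,2,2,3,2](0)
Move 2: P2 pit5 -> P1=[5,4,3,0,6,4](1) P2=[5,6,2,2,3,0](1)
Move 3: P1 pit0 -> P1=[0,5,4,1,7,5](1) P2=[5,6,2,2,3,0](1)
Move 4: P1 pit4 -> P1=[0,5,4,1,0,6](2) P2=[6,7,3,3,4,0](1)
Move 5: P1 pit1 -> P1=[0,0,5,2,1,7](3) P2=[6,7,3,3,4,0](1)
Move 6: P2 pit4 -> P1=[1,1,5,2,1,7](3) P2=[6,7,3,3,0,1](2)
Move 7: P1 pit4 -> P1=[1,1,5,2,0,8](3) P2=[6,7,3,3,0,1](2)
Move 8: P2 pit2 -> P1=[1,1,5,2,0,8](3) P2=[6,7,0,4,1,2](2)

Answer: 3 2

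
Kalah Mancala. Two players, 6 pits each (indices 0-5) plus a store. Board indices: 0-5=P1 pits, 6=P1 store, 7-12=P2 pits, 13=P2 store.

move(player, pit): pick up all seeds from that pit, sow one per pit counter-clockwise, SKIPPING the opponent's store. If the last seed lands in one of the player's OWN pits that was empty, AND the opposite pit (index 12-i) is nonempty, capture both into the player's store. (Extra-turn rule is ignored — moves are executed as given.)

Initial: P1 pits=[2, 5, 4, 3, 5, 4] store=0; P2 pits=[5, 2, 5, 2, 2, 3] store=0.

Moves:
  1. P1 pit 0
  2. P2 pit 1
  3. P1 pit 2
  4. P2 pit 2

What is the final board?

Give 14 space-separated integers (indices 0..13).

Move 1: P1 pit0 -> P1=[0,6,5,3,5,4](0) P2=[5,2,5,2,2,3](0)
Move 2: P2 pit1 -> P1=[0,6,5,3,5,4](0) P2=[5,0,6,3,2,3](0)
Move 3: P1 pit2 -> P1=[0,6,0,4,6,5](1) P2=[6,0,6,3,2,3](0)
Move 4: P2 pit2 -> P1=[1,7,0,4,6,5](1) P2=[6,0,0,4,3,4](1)

Answer: 1 7 0 4 6 5 1 6 0 0 4 3 4 1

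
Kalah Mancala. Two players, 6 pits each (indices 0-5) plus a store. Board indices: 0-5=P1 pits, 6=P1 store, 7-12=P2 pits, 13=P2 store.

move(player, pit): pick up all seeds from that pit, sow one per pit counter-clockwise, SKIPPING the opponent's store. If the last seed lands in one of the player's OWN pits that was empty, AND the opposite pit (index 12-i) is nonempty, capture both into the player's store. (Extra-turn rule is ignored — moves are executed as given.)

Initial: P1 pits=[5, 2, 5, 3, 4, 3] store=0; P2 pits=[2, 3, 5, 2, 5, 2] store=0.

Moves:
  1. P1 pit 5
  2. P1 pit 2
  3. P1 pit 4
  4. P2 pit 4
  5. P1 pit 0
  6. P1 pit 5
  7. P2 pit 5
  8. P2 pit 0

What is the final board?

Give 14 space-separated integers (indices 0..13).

Answer: 1 5 2 5 1 0 5 0 7 7 3 1 1 3

Derivation:
Move 1: P1 pit5 -> P1=[5,2,5,3,4,0](1) P2=[3,4,5,2,5,2](0)
Move 2: P1 pit2 -> P1=[5,2,0,4,5,1](2) P2=[4,4,5,2,5,2](0)
Move 3: P1 pit4 -> P1=[5,2,0,4,0,2](3) P2=[5,5,6,2,5,2](0)
Move 4: P2 pit4 -> P1=[6,3,1,4,0,2](3) P2=[5,5,6,2,0,3](1)
Move 5: P1 pit0 -> P1=[0,4,2,5,1,3](4) P2=[5,5,6,2,0,3](1)
Move 6: P1 pit5 -> P1=[0,4,2,5,1,0](5) P2=[6,6,6,2,0,3](1)
Move 7: P2 pit5 -> P1=[1,5,2,5,1,0](5) P2=[6,6,6,2,0,0](2)
Move 8: P2 pit0 -> P1=[1,5,2,5,1,0](5) P2=[0,7,7,3,1,1](3)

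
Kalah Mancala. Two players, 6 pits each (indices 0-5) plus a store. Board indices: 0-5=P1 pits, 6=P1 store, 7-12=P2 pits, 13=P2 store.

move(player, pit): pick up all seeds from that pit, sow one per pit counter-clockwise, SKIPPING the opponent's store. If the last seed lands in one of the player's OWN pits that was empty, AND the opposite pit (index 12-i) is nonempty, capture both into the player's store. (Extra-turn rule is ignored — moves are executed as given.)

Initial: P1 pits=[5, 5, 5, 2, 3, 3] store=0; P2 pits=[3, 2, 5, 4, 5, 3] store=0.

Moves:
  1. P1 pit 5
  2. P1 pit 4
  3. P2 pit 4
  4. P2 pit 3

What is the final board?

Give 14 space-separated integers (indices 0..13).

Move 1: P1 pit5 -> P1=[5,5,5,2,3,0](1) P2=[4,3,5,4,5,3](0)
Move 2: P1 pit4 -> P1=[5,5,5,2,0,1](2) P2=[5,3,5,4,5,3](0)
Move 3: P2 pit4 -> P1=[6,6,6,2,0,1](2) P2=[5,3,5,4,0,4](1)
Move 4: P2 pit3 -> P1=[7,6,6,2,0,1](2) P2=[5,3,5,0,1,5](2)

Answer: 7 6 6 2 0 1 2 5 3 5 0 1 5 2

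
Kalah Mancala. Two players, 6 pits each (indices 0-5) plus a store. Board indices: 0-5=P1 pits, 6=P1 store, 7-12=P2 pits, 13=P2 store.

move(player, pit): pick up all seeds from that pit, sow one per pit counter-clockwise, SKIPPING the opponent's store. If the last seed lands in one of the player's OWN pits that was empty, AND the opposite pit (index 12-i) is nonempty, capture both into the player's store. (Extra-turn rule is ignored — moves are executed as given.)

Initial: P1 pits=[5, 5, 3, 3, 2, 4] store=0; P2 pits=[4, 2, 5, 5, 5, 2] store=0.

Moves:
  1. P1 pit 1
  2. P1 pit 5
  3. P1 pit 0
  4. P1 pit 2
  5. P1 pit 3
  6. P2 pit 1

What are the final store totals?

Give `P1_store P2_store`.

Move 1: P1 pit1 -> P1=[5,0,4,4,3,5](1) P2=[4,2,5,5,5,2](0)
Move 2: P1 pit5 -> P1=[5,0,4,4,3,0](2) P2=[5,3,6,6,5,2](0)
Move 3: P1 pit0 -> P1=[0,1,5,5,4,0](8) P2=[0,3,6,6,5,2](0)
Move 4: P1 pit2 -> P1=[0,1,0,6,5,1](9) P2=[1,3,6,6,5,2](0)
Move 5: P1 pit3 -> P1=[0,1,0,0,6,2](10) P2=[2,4,7,6,5,2](0)
Move 6: P2 pit1 -> P1=[0,1,0,0,6,2](10) P2=[2,0,8,7,6,3](0)

Answer: 10 0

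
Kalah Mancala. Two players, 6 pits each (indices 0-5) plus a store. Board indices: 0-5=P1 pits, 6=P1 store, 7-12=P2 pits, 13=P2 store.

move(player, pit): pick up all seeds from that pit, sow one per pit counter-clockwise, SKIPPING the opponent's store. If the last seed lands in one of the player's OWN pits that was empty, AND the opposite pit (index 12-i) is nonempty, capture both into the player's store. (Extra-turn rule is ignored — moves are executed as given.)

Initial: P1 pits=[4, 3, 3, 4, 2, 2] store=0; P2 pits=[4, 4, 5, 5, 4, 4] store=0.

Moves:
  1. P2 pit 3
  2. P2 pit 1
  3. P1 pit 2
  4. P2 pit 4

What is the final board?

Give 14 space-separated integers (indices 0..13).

Answer: 6 5 1 6 3 3 0 4 0 6 1 0 7 2

Derivation:
Move 1: P2 pit3 -> P1=[5,4,3,4,2,2](0) P2=[4,4,5,0,5,5](1)
Move 2: P2 pit1 -> P1=[5,4,3,4,2,2](0) P2=[4,0,6,1,6,6](1)
Move 3: P1 pit2 -> P1=[5,4,0,5,3,3](0) P2=[4,0,6,1,6,6](1)
Move 4: P2 pit4 -> P1=[6,5,1,6,3,3](0) P2=[4,0,6,1,0,7](2)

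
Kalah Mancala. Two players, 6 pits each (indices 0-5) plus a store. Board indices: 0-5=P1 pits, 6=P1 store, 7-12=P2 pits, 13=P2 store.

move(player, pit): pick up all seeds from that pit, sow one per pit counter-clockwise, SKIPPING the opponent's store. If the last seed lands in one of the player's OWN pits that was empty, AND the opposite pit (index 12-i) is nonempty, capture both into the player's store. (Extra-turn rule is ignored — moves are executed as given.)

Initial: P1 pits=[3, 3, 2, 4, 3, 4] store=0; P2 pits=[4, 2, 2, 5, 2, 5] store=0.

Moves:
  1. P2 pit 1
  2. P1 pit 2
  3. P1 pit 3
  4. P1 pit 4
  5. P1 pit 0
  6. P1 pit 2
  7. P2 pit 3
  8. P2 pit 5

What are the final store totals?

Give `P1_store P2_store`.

Move 1: P2 pit1 -> P1=[3,3,2,4,3,4](0) P2=[4,0,3,6,2,5](0)
Move 2: P1 pit2 -> P1=[3,3,0,5,4,4](0) P2=[4,0,3,6,2,5](0)
Move 3: P1 pit3 -> P1=[3,3,0,0,5,5](1) P2=[5,1,3,6,2,5](0)
Move 4: P1 pit4 -> P1=[3,3,0,0,0,6](2) P2=[6,2,4,6,2,5](0)
Move 5: P1 pit0 -> P1=[0,4,1,0,0,6](7) P2=[6,2,0,6,2,5](0)
Move 6: P1 pit2 -> P1=[0,4,0,1,0,6](7) P2=[6,2,0,6,2,5](0)
Move 7: P2 pit3 -> P1=[1,5,1,1,0,6](7) P2=[6,2,0,0,3,6](1)
Move 8: P2 pit5 -> P1=[2,6,2,2,1,6](7) P2=[6,2,0,0,3,0](2)

Answer: 7 2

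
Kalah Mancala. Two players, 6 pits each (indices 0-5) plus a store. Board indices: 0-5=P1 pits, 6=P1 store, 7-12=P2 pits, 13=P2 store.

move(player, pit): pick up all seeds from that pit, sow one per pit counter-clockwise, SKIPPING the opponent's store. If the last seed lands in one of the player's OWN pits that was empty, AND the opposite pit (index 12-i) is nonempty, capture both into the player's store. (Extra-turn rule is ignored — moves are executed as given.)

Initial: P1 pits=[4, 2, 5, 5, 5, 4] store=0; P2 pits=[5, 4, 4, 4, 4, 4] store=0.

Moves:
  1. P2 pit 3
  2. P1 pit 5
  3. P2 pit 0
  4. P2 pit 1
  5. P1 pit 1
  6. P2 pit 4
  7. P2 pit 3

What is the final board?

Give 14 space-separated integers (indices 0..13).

Answer: 7 1 7 7 6 0 1 0 0 7 0 1 9 4

Derivation:
Move 1: P2 pit3 -> P1=[5,2,5,5,5,4](0) P2=[5,4,4,0,5,5](1)
Move 2: P1 pit5 -> P1=[5,2,5,5,5,0](1) P2=[6,5,5,0,5,5](1)
Move 3: P2 pit0 -> P1=[5,2,5,5,5,0](1) P2=[0,6,6,1,6,6](2)
Move 4: P2 pit1 -> P1=[6,2,5,5,5,0](1) P2=[0,0,7,2,7,7](3)
Move 5: P1 pit1 -> P1=[6,0,6,6,5,0](1) P2=[0,0,7,2,7,7](3)
Move 6: P2 pit4 -> P1=[7,1,7,7,6,0](1) P2=[0,0,7,2,0,8](4)
Move 7: P2 pit3 -> P1=[7,1,7,7,6,0](1) P2=[0,0,7,0,1,9](4)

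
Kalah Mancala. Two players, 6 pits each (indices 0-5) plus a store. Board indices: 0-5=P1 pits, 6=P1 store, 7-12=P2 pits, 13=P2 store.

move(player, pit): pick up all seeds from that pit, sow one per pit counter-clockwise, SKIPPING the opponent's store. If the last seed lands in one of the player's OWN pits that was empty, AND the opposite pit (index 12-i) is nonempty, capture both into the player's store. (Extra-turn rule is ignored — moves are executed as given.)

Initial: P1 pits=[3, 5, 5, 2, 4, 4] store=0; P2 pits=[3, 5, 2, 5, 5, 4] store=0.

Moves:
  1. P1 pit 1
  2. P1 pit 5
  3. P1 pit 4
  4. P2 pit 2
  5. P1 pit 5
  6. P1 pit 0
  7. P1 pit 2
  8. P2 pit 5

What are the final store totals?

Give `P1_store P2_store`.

Answer: 5 2

Derivation:
Move 1: P1 pit1 -> P1=[3,0,6,3,5,5](1) P2=[3,5,2,5,5,4](0)
Move 2: P1 pit5 -> P1=[3,0,6,3,5,0](2) P2=[4,6,3,6,5,4](0)
Move 3: P1 pit4 -> P1=[3,0,6,3,0,1](3) P2=[5,7,4,6,5,4](0)
Move 4: P2 pit2 -> P1=[3,0,6,3,0,1](3) P2=[5,7,0,7,6,5](1)
Move 5: P1 pit5 -> P1=[3,0,6,3,0,0](4) P2=[5,7,0,7,6,5](1)
Move 6: P1 pit0 -> P1=[0,1,7,4,0,0](4) P2=[5,7,0,7,6,5](1)
Move 7: P1 pit2 -> P1=[0,1,0,5,1,1](5) P2=[6,8,1,7,6,5](1)
Move 8: P2 pit5 -> P1=[1,2,1,6,1,1](5) P2=[6,8,1,7,6,0](2)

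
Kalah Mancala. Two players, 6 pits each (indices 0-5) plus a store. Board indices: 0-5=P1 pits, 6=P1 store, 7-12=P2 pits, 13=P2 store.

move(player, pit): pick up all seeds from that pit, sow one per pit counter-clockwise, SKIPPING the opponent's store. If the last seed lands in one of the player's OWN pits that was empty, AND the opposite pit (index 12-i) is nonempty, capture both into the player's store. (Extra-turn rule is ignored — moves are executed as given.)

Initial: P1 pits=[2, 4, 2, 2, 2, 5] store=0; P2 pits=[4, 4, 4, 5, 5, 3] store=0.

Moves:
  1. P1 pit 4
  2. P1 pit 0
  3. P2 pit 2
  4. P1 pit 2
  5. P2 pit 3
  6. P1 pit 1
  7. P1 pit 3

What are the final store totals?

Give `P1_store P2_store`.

Answer: 3 2

Derivation:
Move 1: P1 pit4 -> P1=[2,4,2,2,0,6](1) P2=[4,4,4,5,5,3](0)
Move 2: P1 pit0 -> P1=[0,5,3,2,0,6](1) P2=[4,4,4,5,5,3](0)
Move 3: P2 pit2 -> P1=[0,5,3,2,0,6](1) P2=[4,4,0,6,6,4](1)
Move 4: P1 pit2 -> P1=[0,5,0,3,1,7](1) P2=[4,4,0,6,6,4](1)
Move 5: P2 pit3 -> P1=[1,6,1,3,1,7](1) P2=[4,4,0,0,7,5](2)
Move 6: P1 pit1 -> P1=[1,0,2,4,2,8](2) P2=[5,4,0,0,7,5](2)
Move 7: P1 pit3 -> P1=[1,0,2,0,3,9](3) P2=[6,4,0,0,7,5](2)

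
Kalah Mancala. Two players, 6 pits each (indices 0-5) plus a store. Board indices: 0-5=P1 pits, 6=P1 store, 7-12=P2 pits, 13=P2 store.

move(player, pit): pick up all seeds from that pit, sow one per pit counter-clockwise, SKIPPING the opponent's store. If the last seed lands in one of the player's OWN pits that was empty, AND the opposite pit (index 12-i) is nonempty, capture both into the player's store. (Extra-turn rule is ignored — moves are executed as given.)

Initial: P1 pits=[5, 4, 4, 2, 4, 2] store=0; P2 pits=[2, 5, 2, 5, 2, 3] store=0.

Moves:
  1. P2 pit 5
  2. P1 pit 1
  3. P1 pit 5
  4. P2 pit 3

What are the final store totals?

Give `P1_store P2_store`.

Move 1: P2 pit5 -> P1=[6,5,4,2,4,2](0) P2=[2,5,2,5,2,0](1)
Move 2: P1 pit1 -> P1=[6,0,5,3,5,3](1) P2=[2,5,2,5,2,0](1)
Move 3: P1 pit5 -> P1=[6,0,5,3,5,0](2) P2=[3,6,2,5,2,0](1)
Move 4: P2 pit3 -> P1=[7,1,5,3,5,0](2) P2=[3,6,2,0,3,1](2)

Answer: 2 2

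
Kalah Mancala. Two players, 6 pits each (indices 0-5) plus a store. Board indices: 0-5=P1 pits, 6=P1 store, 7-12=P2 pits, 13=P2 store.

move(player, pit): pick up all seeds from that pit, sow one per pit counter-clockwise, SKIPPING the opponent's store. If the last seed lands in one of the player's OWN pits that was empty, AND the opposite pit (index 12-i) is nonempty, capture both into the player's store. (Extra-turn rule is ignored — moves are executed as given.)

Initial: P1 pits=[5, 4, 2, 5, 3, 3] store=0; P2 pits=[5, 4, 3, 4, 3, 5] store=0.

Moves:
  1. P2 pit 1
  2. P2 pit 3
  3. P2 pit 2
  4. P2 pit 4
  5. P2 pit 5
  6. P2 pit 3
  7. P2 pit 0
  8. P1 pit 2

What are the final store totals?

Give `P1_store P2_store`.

Answer: 1 18

Derivation:
Move 1: P2 pit1 -> P1=[5,4,2,5,3,3](0) P2=[5,0,4,5,4,6](0)
Move 2: P2 pit3 -> P1=[6,5,2,5,3,3](0) P2=[5,0,4,0,5,7](1)
Move 3: P2 pit2 -> P1=[6,5,2,5,3,3](0) P2=[5,0,0,1,6,8](2)
Move 4: P2 pit4 -> P1=[7,6,3,6,3,3](0) P2=[5,0,0,1,0,9](3)
Move 5: P2 pit5 -> P1=[8,7,4,7,0,4](0) P2=[6,0,0,1,0,0](9)
Move 6: P2 pit3 -> P1=[8,0,4,7,0,4](0) P2=[6,0,0,0,0,0](17)
Move 7: P2 pit0 -> P1=[8,0,4,7,0,4](0) P2=[0,1,1,1,1,1](18)
Move 8: P1 pit2 -> P1=[8,0,0,8,1,5](1) P2=[0,1,1,1,1,1](18)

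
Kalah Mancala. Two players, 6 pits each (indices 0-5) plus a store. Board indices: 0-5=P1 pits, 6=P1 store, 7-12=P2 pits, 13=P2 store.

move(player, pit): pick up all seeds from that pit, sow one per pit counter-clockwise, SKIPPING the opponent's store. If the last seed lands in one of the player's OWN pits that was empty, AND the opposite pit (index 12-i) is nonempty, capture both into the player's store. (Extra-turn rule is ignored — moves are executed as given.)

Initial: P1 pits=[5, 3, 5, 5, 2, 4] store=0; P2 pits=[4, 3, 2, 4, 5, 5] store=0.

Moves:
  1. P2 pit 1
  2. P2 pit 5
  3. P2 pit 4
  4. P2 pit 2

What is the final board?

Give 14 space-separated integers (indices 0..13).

Move 1: P2 pit1 -> P1=[5,3,5,5,2,4](0) P2=[4,0,3,5,6,5](0)
Move 2: P2 pit5 -> P1=[6,4,6,6,2,4](0) P2=[4,0,3,5,6,0](1)
Move 3: P2 pit4 -> P1=[7,5,7,7,2,4](0) P2=[4,0,3,5,0,1](2)
Move 4: P2 pit2 -> P1=[7,5,7,7,2,4](0) P2=[4,0,0,6,1,2](2)

Answer: 7 5 7 7 2 4 0 4 0 0 6 1 2 2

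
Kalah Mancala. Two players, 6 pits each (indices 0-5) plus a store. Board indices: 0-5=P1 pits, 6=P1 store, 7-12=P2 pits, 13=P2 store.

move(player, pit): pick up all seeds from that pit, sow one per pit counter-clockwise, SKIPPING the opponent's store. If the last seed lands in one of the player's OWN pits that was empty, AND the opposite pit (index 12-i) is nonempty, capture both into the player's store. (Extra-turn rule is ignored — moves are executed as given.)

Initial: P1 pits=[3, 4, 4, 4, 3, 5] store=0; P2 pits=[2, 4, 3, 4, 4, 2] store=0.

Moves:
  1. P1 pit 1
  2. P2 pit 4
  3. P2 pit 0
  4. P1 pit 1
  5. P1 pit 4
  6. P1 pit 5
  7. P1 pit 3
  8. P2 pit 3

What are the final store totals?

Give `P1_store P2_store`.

Answer: 3 2

Derivation:
Move 1: P1 pit1 -> P1=[3,0,5,5,4,6](0) P2=[2,4,3,4,4,2](0)
Move 2: P2 pit4 -> P1=[4,1,5,5,4,6](0) P2=[2,4,3,4,0,3](1)
Move 3: P2 pit0 -> P1=[4,1,5,5,4,6](0) P2=[0,5,4,4,0,3](1)
Move 4: P1 pit1 -> P1=[4,0,6,5,4,6](0) P2=[0,5,4,4,0,3](1)
Move 5: P1 pit4 -> P1=[4,0,6,5,0,7](1) P2=[1,6,4,4,0,3](1)
Move 6: P1 pit5 -> P1=[4,0,6,5,0,0](2) P2=[2,7,5,5,1,4](1)
Move 7: P1 pit3 -> P1=[4,0,6,0,1,1](3) P2=[3,8,5,5,1,4](1)
Move 8: P2 pit3 -> P1=[5,1,6,0,1,1](3) P2=[3,8,5,0,2,5](2)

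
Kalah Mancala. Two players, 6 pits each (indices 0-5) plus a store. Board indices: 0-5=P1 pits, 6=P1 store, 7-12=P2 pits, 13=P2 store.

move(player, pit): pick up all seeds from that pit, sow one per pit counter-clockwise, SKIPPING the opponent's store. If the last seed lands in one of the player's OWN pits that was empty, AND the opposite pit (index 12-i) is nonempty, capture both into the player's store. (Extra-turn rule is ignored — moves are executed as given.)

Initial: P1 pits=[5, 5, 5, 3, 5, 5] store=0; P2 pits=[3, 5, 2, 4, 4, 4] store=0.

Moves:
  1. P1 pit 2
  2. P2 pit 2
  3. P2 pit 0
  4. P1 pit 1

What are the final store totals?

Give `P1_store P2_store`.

Move 1: P1 pit2 -> P1=[5,5,0,4,6,6](1) P2=[4,5,2,4,4,4](0)
Move 2: P2 pit2 -> P1=[5,5,0,4,6,6](1) P2=[4,5,0,5,5,4](0)
Move 3: P2 pit0 -> P1=[5,5,0,4,6,6](1) P2=[0,6,1,6,6,4](0)
Move 4: P1 pit1 -> P1=[5,0,1,5,7,7](2) P2=[0,6,1,6,6,4](0)

Answer: 2 0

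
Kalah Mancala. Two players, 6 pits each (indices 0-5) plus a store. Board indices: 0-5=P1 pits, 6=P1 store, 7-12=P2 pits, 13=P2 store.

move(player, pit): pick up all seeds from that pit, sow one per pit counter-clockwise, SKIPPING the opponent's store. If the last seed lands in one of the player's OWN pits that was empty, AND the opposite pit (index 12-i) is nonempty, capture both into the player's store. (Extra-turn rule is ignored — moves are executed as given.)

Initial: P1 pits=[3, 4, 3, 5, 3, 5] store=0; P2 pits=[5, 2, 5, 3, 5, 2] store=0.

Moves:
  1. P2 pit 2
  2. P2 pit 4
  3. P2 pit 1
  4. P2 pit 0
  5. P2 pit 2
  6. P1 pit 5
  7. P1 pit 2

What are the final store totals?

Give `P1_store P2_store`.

Move 1: P2 pit2 -> P1=[4,4,3,5,3,5](0) P2=[5,2,0,4,6,3](1)
Move 2: P2 pit4 -> P1=[5,5,4,6,3,5](0) P2=[5,2,0,4,0,4](2)
Move 3: P2 pit1 -> P1=[5,5,4,6,3,5](0) P2=[5,0,1,5,0,4](2)
Move 4: P2 pit0 -> P1=[5,5,4,6,3,5](0) P2=[0,1,2,6,1,5](2)
Move 5: P2 pit2 -> P1=[5,5,4,6,3,5](0) P2=[0,1,0,7,2,5](2)
Move 6: P1 pit5 -> P1=[5,5,4,6,3,0](1) P2=[1,2,1,8,2,5](2)
Move 7: P1 pit2 -> P1=[5,5,0,7,4,1](2) P2=[1,2,1,8,2,5](2)

Answer: 2 2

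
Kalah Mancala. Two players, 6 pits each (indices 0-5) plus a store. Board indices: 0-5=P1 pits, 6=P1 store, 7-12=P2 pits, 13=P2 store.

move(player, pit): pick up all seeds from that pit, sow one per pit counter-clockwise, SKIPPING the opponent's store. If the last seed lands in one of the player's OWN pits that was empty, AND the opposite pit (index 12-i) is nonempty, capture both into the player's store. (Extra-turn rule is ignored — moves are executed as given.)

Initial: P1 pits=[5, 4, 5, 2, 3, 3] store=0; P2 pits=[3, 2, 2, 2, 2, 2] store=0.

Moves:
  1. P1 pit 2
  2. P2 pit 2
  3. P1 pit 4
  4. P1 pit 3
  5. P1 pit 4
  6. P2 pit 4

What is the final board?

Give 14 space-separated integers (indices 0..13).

Answer: 6 4 0 0 0 7 3 5 3 0 3 0 3 1

Derivation:
Move 1: P1 pit2 -> P1=[5,4,0,3,4,4](1) P2=[4,2,2,2,2,2](0)
Move 2: P2 pit2 -> P1=[5,4,0,3,4,4](1) P2=[4,2,0,3,3,2](0)
Move 3: P1 pit4 -> P1=[5,4,0,3,0,5](2) P2=[5,3,0,3,3,2](0)
Move 4: P1 pit3 -> P1=[5,4,0,0,1,6](3) P2=[5,3,0,3,3,2](0)
Move 5: P1 pit4 -> P1=[5,4,0,0,0,7](3) P2=[5,3,0,3,3,2](0)
Move 6: P2 pit4 -> P1=[6,4,0,0,0,7](3) P2=[5,3,0,3,0,3](1)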